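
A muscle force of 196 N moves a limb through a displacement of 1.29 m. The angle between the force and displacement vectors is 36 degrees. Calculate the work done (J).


W = F * d * cos(theta)
theta = 36 deg = 0.6283 rad
cos(theta) = 0.8090
W = 196 * 1.29 * 0.8090
W = 204.5519


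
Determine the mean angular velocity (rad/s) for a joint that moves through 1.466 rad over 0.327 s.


omega = delta_theta / delta_t
omega = 1.466 / 0.327
omega = 4.4832


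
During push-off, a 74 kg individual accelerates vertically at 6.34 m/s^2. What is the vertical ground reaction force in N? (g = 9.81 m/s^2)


GRF = m * (g + a)
GRF = 74 * (9.81 + 6.34)
GRF = 74 * 16.1500
GRF = 1195.1000


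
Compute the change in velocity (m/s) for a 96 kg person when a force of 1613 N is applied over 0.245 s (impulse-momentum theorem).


J = F * dt = 1613 * 0.245 = 395.1850 N*s
delta_v = J / m
delta_v = 395.1850 / 96
delta_v = 4.1165


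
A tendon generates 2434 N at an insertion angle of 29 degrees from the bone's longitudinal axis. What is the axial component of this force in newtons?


F_eff = F_tendon * cos(theta)
theta = 29 deg = 0.5061 rad
cos(theta) = 0.8746
F_eff = 2434 * 0.8746
F_eff = 2128.8244


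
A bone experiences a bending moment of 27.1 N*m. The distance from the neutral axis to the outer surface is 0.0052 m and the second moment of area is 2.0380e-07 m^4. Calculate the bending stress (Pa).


sigma = M * c / I
sigma = 27.1 * 0.0052 / 2.0380e-07
M * c = 0.1409
sigma = 691462.2179


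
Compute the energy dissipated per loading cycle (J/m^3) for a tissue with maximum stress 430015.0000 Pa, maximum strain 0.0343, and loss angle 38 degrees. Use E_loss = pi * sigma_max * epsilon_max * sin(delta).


E_loss = pi * sigma_max * epsilon_max * sin(delta)
delta = 38 deg = 0.6632 rad
sin(delta) = 0.6157
E_loss = pi * 430015.0000 * 0.0343 * 0.6157
E_loss = 28527.8851


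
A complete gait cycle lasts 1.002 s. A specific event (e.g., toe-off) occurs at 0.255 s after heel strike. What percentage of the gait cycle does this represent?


pct = (event_time / cycle_time) * 100
pct = (0.255 / 1.002) * 100
ratio = 0.2545
pct = 25.4491


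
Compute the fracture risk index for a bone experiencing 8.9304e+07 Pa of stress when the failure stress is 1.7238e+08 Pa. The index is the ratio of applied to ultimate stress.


FRI = applied / ultimate
FRI = 8.9304e+07 / 1.7238e+08
FRI = 0.5181


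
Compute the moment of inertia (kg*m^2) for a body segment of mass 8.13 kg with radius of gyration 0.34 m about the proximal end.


I = m * k^2
I = 8.13 * 0.34^2
k^2 = 0.1156
I = 0.9398


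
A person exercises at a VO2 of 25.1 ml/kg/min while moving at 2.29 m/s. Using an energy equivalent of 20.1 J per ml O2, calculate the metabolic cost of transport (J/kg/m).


Power per kg = VO2 * 20.1 / 60
Power per kg = 25.1 * 20.1 / 60 = 8.4085 W/kg
Cost = power_per_kg / speed
Cost = 8.4085 / 2.29
Cost = 3.6718


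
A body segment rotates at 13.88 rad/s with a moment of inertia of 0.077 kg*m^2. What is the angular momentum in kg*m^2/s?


L = I * omega
L = 0.077 * 13.88
L = 1.0688


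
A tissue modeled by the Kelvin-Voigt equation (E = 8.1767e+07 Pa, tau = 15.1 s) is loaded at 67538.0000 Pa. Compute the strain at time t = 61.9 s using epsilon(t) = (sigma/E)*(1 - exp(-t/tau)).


epsilon(t) = (sigma/E) * (1 - exp(-t/tau))
sigma/E = 67538.0000 / 8.1767e+07 = 8.2598e-04
exp(-t/tau) = exp(-61.9 / 15.1) = 0.0166
epsilon = 8.2598e-04 * (1 - 0.0166)
epsilon = 8.1228e-04


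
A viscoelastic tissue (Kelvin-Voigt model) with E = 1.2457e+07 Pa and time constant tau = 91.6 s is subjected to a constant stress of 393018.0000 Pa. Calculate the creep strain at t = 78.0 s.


epsilon(t) = (sigma/E) * (1 - exp(-t/tau))
sigma/E = 393018.0000 / 1.2457e+07 = 0.0315
exp(-t/tau) = exp(-78.0 / 91.6) = 0.4268
epsilon = 0.0315 * (1 - 0.4268)
epsilon = 0.0181


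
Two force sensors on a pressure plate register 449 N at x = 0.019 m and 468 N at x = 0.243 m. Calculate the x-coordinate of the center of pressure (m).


COP_x = (F1*x1 + F2*x2) / (F1 + F2)
COP_x = (449*0.019 + 468*0.243) / (449 + 468)
Numerator = 122.2550
Denominator = 917
COP_x = 0.1333


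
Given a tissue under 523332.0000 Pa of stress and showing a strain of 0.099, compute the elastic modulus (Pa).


E = stress / strain
E = 523332.0000 / 0.099
E = 5.2862e+06


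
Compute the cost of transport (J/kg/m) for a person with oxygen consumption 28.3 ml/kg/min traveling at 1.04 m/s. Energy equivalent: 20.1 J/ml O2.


Power per kg = VO2 * 20.1 / 60
Power per kg = 28.3 * 20.1 / 60 = 9.4805 W/kg
Cost = power_per_kg / speed
Cost = 9.4805 / 1.04
Cost = 9.1159


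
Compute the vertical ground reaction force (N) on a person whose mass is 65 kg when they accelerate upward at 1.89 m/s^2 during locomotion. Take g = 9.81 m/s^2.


GRF = m * (g + a)
GRF = 65 * (9.81 + 1.89)
GRF = 65 * 11.7000
GRF = 760.5000


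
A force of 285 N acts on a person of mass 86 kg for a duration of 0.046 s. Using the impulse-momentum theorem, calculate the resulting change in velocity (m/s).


J = F * dt = 285 * 0.046 = 13.1100 N*s
delta_v = J / m
delta_v = 13.1100 / 86
delta_v = 0.1524


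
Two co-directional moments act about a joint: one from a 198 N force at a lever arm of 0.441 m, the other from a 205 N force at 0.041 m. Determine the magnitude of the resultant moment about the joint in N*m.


M = F1 * d1 + F2 * d2
M = 198 * 0.441 + 205 * 0.041
M = 87.3180 + 8.4050
M = 95.7230


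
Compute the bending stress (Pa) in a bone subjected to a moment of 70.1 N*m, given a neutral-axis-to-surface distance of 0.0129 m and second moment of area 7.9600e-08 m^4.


sigma = M * c / I
sigma = 70.1 * 0.0129 / 7.9600e-08
M * c = 0.9043
sigma = 1.1360e+07


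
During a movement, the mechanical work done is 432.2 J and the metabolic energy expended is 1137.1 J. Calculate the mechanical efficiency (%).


eta = (W_mech / E_meta) * 100
eta = (432.2 / 1137.1) * 100
ratio = 0.3801
eta = 38.0090


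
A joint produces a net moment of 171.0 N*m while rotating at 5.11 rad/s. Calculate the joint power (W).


P = M * omega
P = 171.0 * 5.11
P = 873.8100


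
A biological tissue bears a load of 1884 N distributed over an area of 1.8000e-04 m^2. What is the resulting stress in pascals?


stress = F / A
stress = 1884 / 1.8000e-04
stress = 1.0467e+07


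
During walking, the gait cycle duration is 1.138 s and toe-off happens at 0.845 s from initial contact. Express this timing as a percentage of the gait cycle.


pct = (event_time / cycle_time) * 100
pct = (0.845 / 1.138) * 100
ratio = 0.7425
pct = 74.2531


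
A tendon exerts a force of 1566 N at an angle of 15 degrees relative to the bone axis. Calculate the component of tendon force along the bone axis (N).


F_eff = F_tendon * cos(theta)
theta = 15 deg = 0.2618 rad
cos(theta) = 0.9659
F_eff = 1566 * 0.9659
F_eff = 1512.6398


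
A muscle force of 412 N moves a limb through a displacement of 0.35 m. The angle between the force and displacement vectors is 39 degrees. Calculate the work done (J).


W = F * d * cos(theta)
theta = 39 deg = 0.6807 rad
cos(theta) = 0.7771
W = 412 * 0.35 * 0.7771
W = 112.0644


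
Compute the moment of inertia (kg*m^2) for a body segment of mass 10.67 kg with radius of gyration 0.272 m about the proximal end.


I = m * k^2
I = 10.67 * 0.272^2
k^2 = 0.0740
I = 0.7894


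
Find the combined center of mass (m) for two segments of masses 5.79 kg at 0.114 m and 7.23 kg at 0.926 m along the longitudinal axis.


COM = (m1*x1 + m2*x2) / (m1 + m2)
COM = (5.79*0.114 + 7.23*0.926) / (5.79 + 7.23)
Numerator = 7.3550
Denominator = 13.0200
COM = 0.5649


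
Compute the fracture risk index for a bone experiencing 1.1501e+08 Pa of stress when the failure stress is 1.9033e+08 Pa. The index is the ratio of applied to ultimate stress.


FRI = applied / ultimate
FRI = 1.1501e+08 / 1.9033e+08
FRI = 0.6043


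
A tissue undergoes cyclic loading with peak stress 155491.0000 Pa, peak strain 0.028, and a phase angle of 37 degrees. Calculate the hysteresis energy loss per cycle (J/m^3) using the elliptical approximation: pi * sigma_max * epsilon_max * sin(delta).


E_loss = pi * sigma_max * epsilon_max * sin(delta)
delta = 37 deg = 0.6458 rad
sin(delta) = 0.6018
E_loss = pi * 155491.0000 * 0.028 * 0.6018
E_loss = 8231.4470


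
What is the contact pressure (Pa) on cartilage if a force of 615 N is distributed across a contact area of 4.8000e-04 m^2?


P = F / A
P = 615 / 4.8000e-04
P = 1.2812e+06


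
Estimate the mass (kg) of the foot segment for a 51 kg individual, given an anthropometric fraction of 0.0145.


m_segment = body_mass * fraction
m_segment = 51 * 0.0145
m_segment = 0.7395


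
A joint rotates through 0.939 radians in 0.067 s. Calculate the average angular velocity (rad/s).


omega = delta_theta / delta_t
omega = 0.939 / 0.067
omega = 14.0149


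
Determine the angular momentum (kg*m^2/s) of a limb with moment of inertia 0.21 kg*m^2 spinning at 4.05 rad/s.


L = I * omega
L = 0.21 * 4.05
L = 0.8505


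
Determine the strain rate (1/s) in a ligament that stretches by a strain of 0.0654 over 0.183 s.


strain_rate = delta_strain / delta_t
strain_rate = 0.0654 / 0.183
strain_rate = 0.3574


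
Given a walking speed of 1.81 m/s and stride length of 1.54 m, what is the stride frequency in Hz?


f = v / stride_length
f = 1.81 / 1.54
f = 1.1753


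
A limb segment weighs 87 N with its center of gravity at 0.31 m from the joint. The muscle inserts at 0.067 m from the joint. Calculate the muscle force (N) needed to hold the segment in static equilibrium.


F_muscle = W * d_load / d_muscle
F_muscle = 87 * 0.31 / 0.067
Numerator = 26.9700
F_muscle = 402.5373


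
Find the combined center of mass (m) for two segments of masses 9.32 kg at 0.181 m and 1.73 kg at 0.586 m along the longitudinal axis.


COM = (m1*x1 + m2*x2) / (m1 + m2)
COM = (9.32*0.181 + 1.73*0.586) / (9.32 + 1.73)
Numerator = 2.7007
Denominator = 11.0500
COM = 0.2444


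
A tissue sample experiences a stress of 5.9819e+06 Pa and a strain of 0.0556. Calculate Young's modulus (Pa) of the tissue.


E = stress / strain
E = 5.9819e+06 / 0.0556
E = 1.0759e+08


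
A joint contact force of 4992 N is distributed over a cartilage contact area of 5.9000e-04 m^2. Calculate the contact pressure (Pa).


P = F / A
P = 4992 / 5.9000e-04
P = 8.4610e+06


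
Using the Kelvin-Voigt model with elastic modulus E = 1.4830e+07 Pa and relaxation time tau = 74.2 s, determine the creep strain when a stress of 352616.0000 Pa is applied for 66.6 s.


epsilon(t) = (sigma/E) * (1 - exp(-t/tau))
sigma/E = 352616.0000 / 1.4830e+07 = 0.0238
exp(-t/tau) = exp(-66.6 / 74.2) = 0.4076
epsilon = 0.0238 * (1 - 0.4076)
epsilon = 0.0141


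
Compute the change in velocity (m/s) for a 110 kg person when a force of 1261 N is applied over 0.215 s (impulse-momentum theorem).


J = F * dt = 1261 * 0.215 = 271.1150 N*s
delta_v = J / m
delta_v = 271.1150 / 110
delta_v = 2.4647


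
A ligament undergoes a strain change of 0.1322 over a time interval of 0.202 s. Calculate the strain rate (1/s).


strain_rate = delta_strain / delta_t
strain_rate = 0.1322 / 0.202
strain_rate = 0.6545


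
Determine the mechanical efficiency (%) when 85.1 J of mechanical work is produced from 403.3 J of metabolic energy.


eta = (W_mech / E_meta) * 100
eta = (85.1 / 403.3) * 100
ratio = 0.2110
eta = 21.1009


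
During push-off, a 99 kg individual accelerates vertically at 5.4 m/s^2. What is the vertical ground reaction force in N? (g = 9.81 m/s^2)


GRF = m * (g + a)
GRF = 99 * (9.81 + 5.4)
GRF = 99 * 15.2100
GRF = 1505.7900


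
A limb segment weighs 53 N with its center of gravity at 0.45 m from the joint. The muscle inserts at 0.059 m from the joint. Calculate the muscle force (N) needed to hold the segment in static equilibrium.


F_muscle = W * d_load / d_muscle
F_muscle = 53 * 0.45 / 0.059
Numerator = 23.8500
F_muscle = 404.2373


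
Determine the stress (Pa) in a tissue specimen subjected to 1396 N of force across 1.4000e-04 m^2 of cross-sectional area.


stress = F / A
stress = 1396 / 1.4000e-04
stress = 9.9714e+06


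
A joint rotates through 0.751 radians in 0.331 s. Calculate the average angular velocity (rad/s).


omega = delta_theta / delta_t
omega = 0.751 / 0.331
omega = 2.2689


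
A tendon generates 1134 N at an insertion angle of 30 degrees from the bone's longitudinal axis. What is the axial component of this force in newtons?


F_eff = F_tendon * cos(theta)
theta = 30 deg = 0.5236 rad
cos(theta) = 0.8660
F_eff = 1134 * 0.8660
F_eff = 982.0728


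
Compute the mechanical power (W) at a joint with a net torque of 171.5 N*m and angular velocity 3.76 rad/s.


P = M * omega
P = 171.5 * 3.76
P = 644.8400


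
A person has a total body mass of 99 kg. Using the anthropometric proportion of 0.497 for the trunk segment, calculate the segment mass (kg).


m_segment = body_mass * fraction
m_segment = 99 * 0.497
m_segment = 49.2030


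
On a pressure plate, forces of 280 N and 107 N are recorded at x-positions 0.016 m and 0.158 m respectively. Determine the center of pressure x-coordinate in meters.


COP_x = (F1*x1 + F2*x2) / (F1 + F2)
COP_x = (280*0.016 + 107*0.158) / (280 + 107)
Numerator = 21.3860
Denominator = 387
COP_x = 0.0553


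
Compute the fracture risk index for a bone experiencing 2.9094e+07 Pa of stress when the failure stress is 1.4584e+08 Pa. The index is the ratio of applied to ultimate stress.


FRI = applied / ultimate
FRI = 2.9094e+07 / 1.4584e+08
FRI = 0.1995


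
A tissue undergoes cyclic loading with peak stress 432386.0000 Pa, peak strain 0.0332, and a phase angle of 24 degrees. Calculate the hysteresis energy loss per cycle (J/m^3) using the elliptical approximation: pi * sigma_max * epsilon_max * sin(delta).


E_loss = pi * sigma_max * epsilon_max * sin(delta)
delta = 24 deg = 0.4189 rad
sin(delta) = 0.4067
E_loss = pi * 432386.0000 * 0.0332 * 0.4067
E_loss = 18343.1062


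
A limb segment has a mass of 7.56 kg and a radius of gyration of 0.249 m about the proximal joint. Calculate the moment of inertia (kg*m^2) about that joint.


I = m * k^2
I = 7.56 * 0.249^2
k^2 = 0.0620
I = 0.4687


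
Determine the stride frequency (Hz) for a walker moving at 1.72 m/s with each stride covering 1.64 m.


f = v / stride_length
f = 1.72 / 1.64
f = 1.0488


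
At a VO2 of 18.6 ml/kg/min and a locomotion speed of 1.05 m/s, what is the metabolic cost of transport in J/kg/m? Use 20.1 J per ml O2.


Power per kg = VO2 * 20.1 / 60
Power per kg = 18.6 * 20.1 / 60 = 6.2310 W/kg
Cost = power_per_kg / speed
Cost = 6.2310 / 1.05
Cost = 5.9343


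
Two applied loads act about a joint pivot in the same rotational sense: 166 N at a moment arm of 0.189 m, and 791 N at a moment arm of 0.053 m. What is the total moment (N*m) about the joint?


M = F1 * d1 + F2 * d2
M = 166 * 0.189 + 791 * 0.053
M = 31.3740 + 41.9230
M = 73.2970


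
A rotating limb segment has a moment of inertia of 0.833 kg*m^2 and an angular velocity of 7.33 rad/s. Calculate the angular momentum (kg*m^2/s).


L = I * omega
L = 0.833 * 7.33
L = 6.1059


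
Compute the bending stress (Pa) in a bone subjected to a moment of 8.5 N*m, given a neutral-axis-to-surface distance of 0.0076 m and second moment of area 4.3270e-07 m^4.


sigma = M * c / I
sigma = 8.5 * 0.0076 / 4.3270e-07
M * c = 0.0646
sigma = 149295.1236


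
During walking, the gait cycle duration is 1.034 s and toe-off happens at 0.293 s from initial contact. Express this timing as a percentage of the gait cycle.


pct = (event_time / cycle_time) * 100
pct = (0.293 / 1.034) * 100
ratio = 0.2834
pct = 28.3366


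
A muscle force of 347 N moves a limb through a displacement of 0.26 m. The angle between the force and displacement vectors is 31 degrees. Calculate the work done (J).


W = F * d * cos(theta)
theta = 31 deg = 0.5411 rad
cos(theta) = 0.8572
W = 347 * 0.26 * 0.8572
W = 77.3336


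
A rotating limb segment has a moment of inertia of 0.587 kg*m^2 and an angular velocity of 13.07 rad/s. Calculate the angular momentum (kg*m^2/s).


L = I * omega
L = 0.587 * 13.07
L = 7.6721


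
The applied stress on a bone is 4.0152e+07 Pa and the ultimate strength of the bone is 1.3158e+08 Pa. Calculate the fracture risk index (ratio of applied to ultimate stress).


FRI = applied / ultimate
FRI = 4.0152e+07 / 1.3158e+08
FRI = 0.3052


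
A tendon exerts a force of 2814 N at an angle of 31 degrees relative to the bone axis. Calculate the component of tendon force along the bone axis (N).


F_eff = F_tendon * cos(theta)
theta = 31 deg = 0.5411 rad
cos(theta) = 0.8572
F_eff = 2814 * 0.8572
F_eff = 2412.0688


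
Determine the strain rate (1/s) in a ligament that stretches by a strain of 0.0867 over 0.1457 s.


strain_rate = delta_strain / delta_t
strain_rate = 0.0867 / 0.1457
strain_rate = 0.5951


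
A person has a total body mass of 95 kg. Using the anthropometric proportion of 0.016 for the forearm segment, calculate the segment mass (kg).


m_segment = body_mass * fraction
m_segment = 95 * 0.016
m_segment = 1.5200


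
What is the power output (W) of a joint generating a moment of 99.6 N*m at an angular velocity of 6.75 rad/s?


P = M * omega
P = 99.6 * 6.75
P = 672.3000


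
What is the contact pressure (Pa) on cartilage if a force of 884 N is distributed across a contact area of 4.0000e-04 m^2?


P = F / A
P = 884 / 4.0000e-04
P = 2.2100e+06


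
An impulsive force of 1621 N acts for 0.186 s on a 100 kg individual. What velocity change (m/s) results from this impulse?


J = F * dt = 1621 * 0.186 = 301.5060 N*s
delta_v = J / m
delta_v = 301.5060 / 100
delta_v = 3.0151


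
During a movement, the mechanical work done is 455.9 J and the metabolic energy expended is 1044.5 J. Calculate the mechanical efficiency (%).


eta = (W_mech / E_meta) * 100
eta = (455.9 / 1044.5) * 100
ratio = 0.4365
eta = 43.6477


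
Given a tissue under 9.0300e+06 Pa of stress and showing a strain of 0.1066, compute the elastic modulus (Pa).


E = stress / strain
E = 9.0300e+06 / 0.1066
E = 8.4709e+07


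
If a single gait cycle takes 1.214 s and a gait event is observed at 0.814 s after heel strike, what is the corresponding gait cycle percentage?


pct = (event_time / cycle_time) * 100
pct = (0.814 / 1.214) * 100
ratio = 0.6705
pct = 67.0511


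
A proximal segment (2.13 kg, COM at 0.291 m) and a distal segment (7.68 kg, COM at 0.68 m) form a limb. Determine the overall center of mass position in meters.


COM = (m1*x1 + m2*x2) / (m1 + m2)
COM = (2.13*0.291 + 7.68*0.68) / (2.13 + 7.68)
Numerator = 5.8422
Denominator = 9.8100
COM = 0.5955


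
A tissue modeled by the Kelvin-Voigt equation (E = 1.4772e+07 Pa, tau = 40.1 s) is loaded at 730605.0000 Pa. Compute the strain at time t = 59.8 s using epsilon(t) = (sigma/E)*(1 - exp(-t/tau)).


epsilon(t) = (sigma/E) * (1 - exp(-t/tau))
sigma/E = 730605.0000 / 1.4772e+07 = 0.0495
exp(-t/tau) = exp(-59.8 / 40.1) = 0.2251
epsilon = 0.0495 * (1 - 0.2251)
epsilon = 0.0383


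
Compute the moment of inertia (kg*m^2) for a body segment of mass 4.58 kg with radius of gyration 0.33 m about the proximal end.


I = m * k^2
I = 4.58 * 0.33^2
k^2 = 0.1089
I = 0.4988


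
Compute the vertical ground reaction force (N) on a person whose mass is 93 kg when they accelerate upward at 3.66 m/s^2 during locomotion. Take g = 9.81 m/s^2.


GRF = m * (g + a)
GRF = 93 * (9.81 + 3.66)
GRF = 93 * 13.4700
GRF = 1252.7100


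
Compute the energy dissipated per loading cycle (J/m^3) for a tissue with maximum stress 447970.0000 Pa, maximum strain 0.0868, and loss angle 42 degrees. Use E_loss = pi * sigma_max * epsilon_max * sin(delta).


E_loss = pi * sigma_max * epsilon_max * sin(delta)
delta = 42 deg = 0.7330 rad
sin(delta) = 0.6691
E_loss = pi * 447970.0000 * 0.0868 * 0.6691
E_loss = 81739.0195


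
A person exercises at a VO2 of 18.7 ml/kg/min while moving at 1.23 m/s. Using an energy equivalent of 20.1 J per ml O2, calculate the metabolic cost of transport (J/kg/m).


Power per kg = VO2 * 20.1 / 60
Power per kg = 18.7 * 20.1 / 60 = 6.2645 W/kg
Cost = power_per_kg / speed
Cost = 6.2645 / 1.23
Cost = 5.0931


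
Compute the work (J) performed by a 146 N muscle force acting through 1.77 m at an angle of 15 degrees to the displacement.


W = F * d * cos(theta)
theta = 15 deg = 0.2618 rad
cos(theta) = 0.9659
W = 146 * 1.77 * 0.9659
W = 249.6146


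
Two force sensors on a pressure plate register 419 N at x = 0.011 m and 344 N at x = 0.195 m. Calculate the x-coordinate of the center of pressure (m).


COP_x = (F1*x1 + F2*x2) / (F1 + F2)
COP_x = (419*0.011 + 344*0.195) / (419 + 344)
Numerator = 71.6890
Denominator = 763
COP_x = 0.0940


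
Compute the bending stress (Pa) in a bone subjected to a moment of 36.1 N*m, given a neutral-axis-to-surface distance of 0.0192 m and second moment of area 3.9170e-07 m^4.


sigma = M * c / I
sigma = 36.1 * 0.0192 / 3.9170e-07
M * c = 0.6931
sigma = 1.7695e+06


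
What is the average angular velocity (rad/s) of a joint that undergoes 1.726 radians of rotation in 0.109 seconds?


omega = delta_theta / delta_t
omega = 1.726 / 0.109
omega = 15.8349


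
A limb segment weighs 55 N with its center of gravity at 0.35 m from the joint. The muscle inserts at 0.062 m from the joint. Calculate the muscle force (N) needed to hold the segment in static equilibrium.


F_muscle = W * d_load / d_muscle
F_muscle = 55 * 0.35 / 0.062
Numerator = 19.2500
F_muscle = 310.4839


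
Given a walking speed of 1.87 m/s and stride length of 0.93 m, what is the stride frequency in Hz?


f = v / stride_length
f = 1.87 / 0.93
f = 2.0108


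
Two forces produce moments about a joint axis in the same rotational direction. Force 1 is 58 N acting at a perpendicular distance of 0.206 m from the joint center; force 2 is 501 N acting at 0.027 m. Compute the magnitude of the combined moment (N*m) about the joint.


M = F1 * d1 + F2 * d2
M = 58 * 0.206 + 501 * 0.027
M = 11.9480 + 13.5270
M = 25.4750


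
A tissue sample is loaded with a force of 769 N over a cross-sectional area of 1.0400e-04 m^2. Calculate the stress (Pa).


stress = F / A
stress = 769 / 1.0400e-04
stress = 7.3942e+06


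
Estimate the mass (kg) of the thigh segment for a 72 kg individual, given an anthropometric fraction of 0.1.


m_segment = body_mass * fraction
m_segment = 72 * 0.1
m_segment = 7.2000


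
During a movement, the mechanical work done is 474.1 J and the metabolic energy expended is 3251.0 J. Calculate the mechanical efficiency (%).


eta = (W_mech / E_meta) * 100
eta = (474.1 / 3251.0) * 100
ratio = 0.1458
eta = 14.5832


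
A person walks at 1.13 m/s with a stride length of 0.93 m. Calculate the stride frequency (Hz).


f = v / stride_length
f = 1.13 / 0.93
f = 1.2151


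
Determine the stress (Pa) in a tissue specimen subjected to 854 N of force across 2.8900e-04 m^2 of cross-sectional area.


stress = F / A
stress = 854 / 2.8900e-04
stress = 2.9550e+06


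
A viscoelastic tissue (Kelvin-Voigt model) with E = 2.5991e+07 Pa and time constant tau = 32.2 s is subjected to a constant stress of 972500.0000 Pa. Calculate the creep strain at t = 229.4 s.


epsilon(t) = (sigma/E) * (1 - exp(-t/tau))
sigma/E = 972500.0000 / 2.5991e+07 = 0.0374
exp(-t/tau) = exp(-229.4 / 32.2) = 8.0536e-04
epsilon = 0.0374 * (1 - 8.0536e-04)
epsilon = 0.0374


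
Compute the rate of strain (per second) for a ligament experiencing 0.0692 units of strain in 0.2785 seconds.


strain_rate = delta_strain / delta_t
strain_rate = 0.0692 / 0.2785
strain_rate = 0.2485


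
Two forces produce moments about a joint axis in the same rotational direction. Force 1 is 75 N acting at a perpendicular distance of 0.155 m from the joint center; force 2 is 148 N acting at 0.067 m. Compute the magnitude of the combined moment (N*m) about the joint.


M = F1 * d1 + F2 * d2
M = 75 * 0.155 + 148 * 0.067
M = 11.6250 + 9.9160
M = 21.5410


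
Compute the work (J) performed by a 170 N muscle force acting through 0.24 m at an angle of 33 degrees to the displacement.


W = F * d * cos(theta)
theta = 33 deg = 0.5760 rad
cos(theta) = 0.8387
W = 170 * 0.24 * 0.8387
W = 34.2178


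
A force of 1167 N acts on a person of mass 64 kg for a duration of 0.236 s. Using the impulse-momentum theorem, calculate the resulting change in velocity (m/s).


J = F * dt = 1167 * 0.236 = 275.4120 N*s
delta_v = J / m
delta_v = 275.4120 / 64
delta_v = 4.3033


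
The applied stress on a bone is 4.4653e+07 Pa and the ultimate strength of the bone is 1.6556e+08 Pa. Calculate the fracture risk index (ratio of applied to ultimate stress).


FRI = applied / ultimate
FRI = 4.4653e+07 / 1.6556e+08
FRI = 0.2697


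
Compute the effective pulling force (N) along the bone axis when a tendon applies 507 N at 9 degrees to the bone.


F_eff = F_tendon * cos(theta)
theta = 9 deg = 0.1571 rad
cos(theta) = 0.9877
F_eff = 507 * 0.9877
F_eff = 500.7580


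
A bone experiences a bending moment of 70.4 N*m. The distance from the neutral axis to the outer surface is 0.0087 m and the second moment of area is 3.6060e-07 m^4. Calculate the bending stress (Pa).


sigma = M * c / I
sigma = 70.4 * 0.0087 / 3.6060e-07
M * c = 0.6125
sigma = 1.6985e+06


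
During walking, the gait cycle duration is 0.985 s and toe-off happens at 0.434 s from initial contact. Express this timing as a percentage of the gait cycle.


pct = (event_time / cycle_time) * 100
pct = (0.434 / 0.985) * 100
ratio = 0.4406
pct = 44.0609


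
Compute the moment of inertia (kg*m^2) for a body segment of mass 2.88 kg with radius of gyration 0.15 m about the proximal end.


I = m * k^2
I = 2.88 * 0.15^2
k^2 = 0.0225
I = 0.0648


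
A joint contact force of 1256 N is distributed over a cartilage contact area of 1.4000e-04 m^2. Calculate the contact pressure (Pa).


P = F / A
P = 1256 / 1.4000e-04
P = 8.9714e+06


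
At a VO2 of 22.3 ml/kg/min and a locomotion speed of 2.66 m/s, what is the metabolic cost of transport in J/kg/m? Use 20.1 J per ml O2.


Power per kg = VO2 * 20.1 / 60
Power per kg = 22.3 * 20.1 / 60 = 7.4705 W/kg
Cost = power_per_kg / speed
Cost = 7.4705 / 2.66
Cost = 2.8085


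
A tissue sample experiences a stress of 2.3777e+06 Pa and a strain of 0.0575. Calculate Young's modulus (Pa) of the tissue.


E = stress / strain
E = 2.3777e+06 / 0.0575
E = 4.1351e+07


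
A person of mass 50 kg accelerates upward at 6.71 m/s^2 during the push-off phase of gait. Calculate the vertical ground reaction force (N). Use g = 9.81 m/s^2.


GRF = m * (g + a)
GRF = 50 * (9.81 + 6.71)
GRF = 50 * 16.5200
GRF = 826.0000


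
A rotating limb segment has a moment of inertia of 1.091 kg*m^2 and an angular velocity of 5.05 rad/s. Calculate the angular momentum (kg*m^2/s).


L = I * omega
L = 1.091 * 5.05
L = 5.5095


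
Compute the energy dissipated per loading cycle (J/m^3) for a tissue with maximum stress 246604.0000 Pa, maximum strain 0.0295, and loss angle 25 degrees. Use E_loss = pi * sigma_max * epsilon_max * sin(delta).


E_loss = pi * sigma_max * epsilon_max * sin(delta)
delta = 25 deg = 0.4363 rad
sin(delta) = 0.4226
E_loss = pi * 246604.0000 * 0.0295 * 0.4226
E_loss = 9658.7353


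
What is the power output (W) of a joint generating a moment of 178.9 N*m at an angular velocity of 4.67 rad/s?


P = M * omega
P = 178.9 * 4.67
P = 835.4630


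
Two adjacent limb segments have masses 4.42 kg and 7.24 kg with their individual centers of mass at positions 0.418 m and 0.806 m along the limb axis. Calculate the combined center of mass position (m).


COM = (m1*x1 + m2*x2) / (m1 + m2)
COM = (4.42*0.418 + 7.24*0.806) / (4.42 + 7.24)
Numerator = 7.6830
Denominator = 11.6600
COM = 0.6589


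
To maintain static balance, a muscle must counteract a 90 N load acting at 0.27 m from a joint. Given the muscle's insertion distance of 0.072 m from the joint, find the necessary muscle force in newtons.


F_muscle = W * d_load / d_muscle
F_muscle = 90 * 0.27 / 0.072
Numerator = 24.3000
F_muscle = 337.5000


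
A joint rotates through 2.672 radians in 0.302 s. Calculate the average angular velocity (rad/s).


omega = delta_theta / delta_t
omega = 2.672 / 0.302
omega = 8.8477


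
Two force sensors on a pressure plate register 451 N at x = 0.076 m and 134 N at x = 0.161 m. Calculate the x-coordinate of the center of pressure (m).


COP_x = (F1*x1 + F2*x2) / (F1 + F2)
COP_x = (451*0.076 + 134*0.161) / (451 + 134)
Numerator = 55.8500
Denominator = 585
COP_x = 0.0955


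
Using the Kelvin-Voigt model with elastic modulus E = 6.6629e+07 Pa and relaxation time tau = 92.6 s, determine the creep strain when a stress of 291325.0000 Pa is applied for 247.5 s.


epsilon(t) = (sigma/E) * (1 - exp(-t/tau))
sigma/E = 291325.0000 / 6.6629e+07 = 0.0044
exp(-t/tau) = exp(-247.5 / 92.6) = 0.0691
epsilon = 0.0044 * (1 - 0.0691)
epsilon = 0.0041


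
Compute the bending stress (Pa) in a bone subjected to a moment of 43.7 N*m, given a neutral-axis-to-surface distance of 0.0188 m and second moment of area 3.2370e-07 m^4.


sigma = M * c / I
sigma = 43.7 * 0.0188 / 3.2370e-07
M * c = 0.8216
sigma = 2.5380e+06


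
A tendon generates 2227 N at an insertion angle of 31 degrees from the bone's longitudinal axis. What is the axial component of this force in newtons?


F_eff = F_tendon * cos(theta)
theta = 31 deg = 0.5411 rad
cos(theta) = 0.8572
F_eff = 2227 * 0.8572
F_eff = 1908.9116


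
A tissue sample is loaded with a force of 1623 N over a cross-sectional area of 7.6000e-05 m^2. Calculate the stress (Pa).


stress = F / A
stress = 1623 / 7.6000e-05
stress = 2.1355e+07


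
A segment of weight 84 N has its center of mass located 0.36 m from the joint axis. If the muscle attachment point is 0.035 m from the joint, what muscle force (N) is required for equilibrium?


F_muscle = W * d_load / d_muscle
F_muscle = 84 * 0.36 / 0.035
Numerator = 30.2400
F_muscle = 864.0000


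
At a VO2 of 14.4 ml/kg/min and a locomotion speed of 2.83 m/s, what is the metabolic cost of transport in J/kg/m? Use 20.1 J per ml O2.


Power per kg = VO2 * 20.1 / 60
Power per kg = 14.4 * 20.1 / 60 = 4.8240 W/kg
Cost = power_per_kg / speed
Cost = 4.8240 / 2.83
Cost = 1.7046


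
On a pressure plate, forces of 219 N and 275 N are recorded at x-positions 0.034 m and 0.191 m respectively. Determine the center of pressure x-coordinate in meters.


COP_x = (F1*x1 + F2*x2) / (F1 + F2)
COP_x = (219*0.034 + 275*0.191) / (219 + 275)
Numerator = 59.9710
Denominator = 494
COP_x = 0.1214


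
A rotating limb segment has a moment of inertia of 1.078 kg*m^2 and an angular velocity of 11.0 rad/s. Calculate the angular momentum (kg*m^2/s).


L = I * omega
L = 1.078 * 11.0
L = 11.8580


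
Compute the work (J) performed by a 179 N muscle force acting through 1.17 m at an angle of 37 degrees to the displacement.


W = F * d * cos(theta)
theta = 37 deg = 0.6458 rad
cos(theta) = 0.7986
W = 179 * 1.17 * 0.7986
W = 167.2582


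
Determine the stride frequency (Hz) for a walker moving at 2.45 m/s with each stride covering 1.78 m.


f = v / stride_length
f = 2.45 / 1.78
f = 1.3764


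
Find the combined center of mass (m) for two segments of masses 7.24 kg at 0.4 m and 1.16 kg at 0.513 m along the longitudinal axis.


COM = (m1*x1 + m2*x2) / (m1 + m2)
COM = (7.24*0.4 + 1.16*0.513) / (7.24 + 1.16)
Numerator = 3.4911
Denominator = 8.4000
COM = 0.4156


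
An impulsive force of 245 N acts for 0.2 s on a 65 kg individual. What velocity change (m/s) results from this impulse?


J = F * dt = 245 * 0.2 = 49.0000 N*s
delta_v = J / m
delta_v = 49.0000 / 65
delta_v = 0.7538


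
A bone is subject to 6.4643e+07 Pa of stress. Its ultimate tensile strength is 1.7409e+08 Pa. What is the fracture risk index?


FRI = applied / ultimate
FRI = 6.4643e+07 / 1.7409e+08
FRI = 0.3713


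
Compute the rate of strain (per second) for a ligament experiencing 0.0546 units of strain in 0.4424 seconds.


strain_rate = delta_strain / delta_t
strain_rate = 0.0546 / 0.4424
strain_rate = 0.1234


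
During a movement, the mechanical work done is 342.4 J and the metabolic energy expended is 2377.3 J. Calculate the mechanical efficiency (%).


eta = (W_mech / E_meta) * 100
eta = (342.4 / 2377.3) * 100
ratio = 0.1440
eta = 14.4029


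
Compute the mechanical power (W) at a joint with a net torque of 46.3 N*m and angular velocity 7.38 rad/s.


P = M * omega
P = 46.3 * 7.38
P = 341.6940


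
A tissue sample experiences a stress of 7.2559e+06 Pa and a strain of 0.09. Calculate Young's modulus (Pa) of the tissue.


E = stress / strain
E = 7.2559e+06 / 0.09
E = 8.0621e+07


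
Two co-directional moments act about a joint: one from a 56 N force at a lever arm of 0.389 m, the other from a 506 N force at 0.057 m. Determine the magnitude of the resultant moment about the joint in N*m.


M = F1 * d1 + F2 * d2
M = 56 * 0.389 + 506 * 0.057
M = 21.7840 + 28.8420
M = 50.6260


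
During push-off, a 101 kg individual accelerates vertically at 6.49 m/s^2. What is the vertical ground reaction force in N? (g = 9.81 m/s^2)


GRF = m * (g + a)
GRF = 101 * (9.81 + 6.49)
GRF = 101 * 16.3000
GRF = 1646.3000


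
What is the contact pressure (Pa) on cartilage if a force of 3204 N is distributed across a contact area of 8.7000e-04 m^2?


P = F / A
P = 3204 / 8.7000e-04
P = 3.6828e+06


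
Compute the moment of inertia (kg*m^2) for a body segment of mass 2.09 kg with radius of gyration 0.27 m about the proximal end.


I = m * k^2
I = 2.09 * 0.27^2
k^2 = 0.0729
I = 0.1524


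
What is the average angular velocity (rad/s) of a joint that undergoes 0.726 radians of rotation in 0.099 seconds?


omega = delta_theta / delta_t
omega = 0.726 / 0.099
omega = 7.3333


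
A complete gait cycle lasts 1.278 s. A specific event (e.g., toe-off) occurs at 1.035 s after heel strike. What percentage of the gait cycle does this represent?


pct = (event_time / cycle_time) * 100
pct = (1.035 / 1.278) * 100
ratio = 0.8099
pct = 80.9859


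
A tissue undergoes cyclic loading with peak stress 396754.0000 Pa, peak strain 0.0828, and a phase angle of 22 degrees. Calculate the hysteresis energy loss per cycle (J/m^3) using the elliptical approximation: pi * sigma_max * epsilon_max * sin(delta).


E_loss = pi * sigma_max * epsilon_max * sin(delta)
delta = 22 deg = 0.3840 rad
sin(delta) = 0.3746
E_loss = pi * 396754.0000 * 0.0828 * 0.3746
E_loss = 38661.3434


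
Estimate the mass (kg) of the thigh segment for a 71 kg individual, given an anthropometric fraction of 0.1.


m_segment = body_mass * fraction
m_segment = 71 * 0.1
m_segment = 7.1000


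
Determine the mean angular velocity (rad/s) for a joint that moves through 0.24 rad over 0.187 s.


omega = delta_theta / delta_t
omega = 0.24 / 0.187
omega = 1.2834


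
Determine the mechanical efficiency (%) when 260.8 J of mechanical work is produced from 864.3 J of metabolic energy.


eta = (W_mech / E_meta) * 100
eta = (260.8 / 864.3) * 100
ratio = 0.3017
eta = 30.1747


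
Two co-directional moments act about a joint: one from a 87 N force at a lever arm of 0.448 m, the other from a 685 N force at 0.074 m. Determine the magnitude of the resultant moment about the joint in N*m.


M = F1 * d1 + F2 * d2
M = 87 * 0.448 + 685 * 0.074
M = 38.9760 + 50.6900
M = 89.6660


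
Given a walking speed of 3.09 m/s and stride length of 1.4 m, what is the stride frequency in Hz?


f = v / stride_length
f = 3.09 / 1.4
f = 2.2071


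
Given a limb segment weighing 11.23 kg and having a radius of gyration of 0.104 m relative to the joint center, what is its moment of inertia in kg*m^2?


I = m * k^2
I = 11.23 * 0.104^2
k^2 = 0.0108
I = 0.1215


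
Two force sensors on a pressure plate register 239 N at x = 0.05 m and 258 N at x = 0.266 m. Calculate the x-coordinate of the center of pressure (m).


COP_x = (F1*x1 + F2*x2) / (F1 + F2)
COP_x = (239*0.05 + 258*0.266) / (239 + 258)
Numerator = 80.5780
Denominator = 497
COP_x = 0.1621


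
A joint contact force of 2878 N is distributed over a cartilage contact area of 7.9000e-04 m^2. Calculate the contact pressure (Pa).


P = F / A
P = 2878 / 7.9000e-04
P = 3.6430e+06


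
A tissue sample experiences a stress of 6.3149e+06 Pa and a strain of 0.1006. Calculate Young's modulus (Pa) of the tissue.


E = stress / strain
E = 6.3149e+06 / 0.1006
E = 6.2772e+07


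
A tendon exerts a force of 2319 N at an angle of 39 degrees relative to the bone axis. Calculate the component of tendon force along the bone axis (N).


F_eff = F_tendon * cos(theta)
theta = 39 deg = 0.6807 rad
cos(theta) = 0.7771
F_eff = 2319 * 0.7771
F_eff = 1802.2015


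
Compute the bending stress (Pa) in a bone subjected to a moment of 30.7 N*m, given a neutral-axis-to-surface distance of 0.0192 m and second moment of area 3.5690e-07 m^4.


sigma = M * c / I
sigma = 30.7 * 0.0192 / 3.5690e-07
M * c = 0.5894
sigma = 1.6516e+06


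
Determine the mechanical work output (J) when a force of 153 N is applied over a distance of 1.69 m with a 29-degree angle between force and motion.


W = F * d * cos(theta)
theta = 29 deg = 0.5061 rad
cos(theta) = 0.8746
W = 153 * 1.69 * 0.8746
W = 226.1504


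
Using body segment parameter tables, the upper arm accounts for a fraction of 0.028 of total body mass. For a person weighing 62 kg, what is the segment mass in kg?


m_segment = body_mass * fraction
m_segment = 62 * 0.028
m_segment = 1.7360


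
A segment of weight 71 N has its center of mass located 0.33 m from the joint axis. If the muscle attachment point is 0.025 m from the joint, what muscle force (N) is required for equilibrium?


F_muscle = W * d_load / d_muscle
F_muscle = 71 * 0.33 / 0.025
Numerator = 23.4300
F_muscle = 937.2000


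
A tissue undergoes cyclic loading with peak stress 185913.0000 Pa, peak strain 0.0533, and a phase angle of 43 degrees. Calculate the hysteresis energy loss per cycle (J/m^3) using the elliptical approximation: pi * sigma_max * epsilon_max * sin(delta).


E_loss = pi * sigma_max * epsilon_max * sin(delta)
delta = 43 deg = 0.7505 rad
sin(delta) = 0.6820
E_loss = pi * 185913.0000 * 0.0533 * 0.6820
E_loss = 21230.9863


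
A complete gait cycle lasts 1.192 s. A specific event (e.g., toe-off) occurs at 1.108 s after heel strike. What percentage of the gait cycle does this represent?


pct = (event_time / cycle_time) * 100
pct = (1.108 / 1.192) * 100
ratio = 0.9295
pct = 92.9530


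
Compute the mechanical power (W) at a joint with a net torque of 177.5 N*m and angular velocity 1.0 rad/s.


P = M * omega
P = 177.5 * 1.0
P = 177.5000


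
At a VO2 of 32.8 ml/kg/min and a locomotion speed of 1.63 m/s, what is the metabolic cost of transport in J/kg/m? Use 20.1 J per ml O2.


Power per kg = VO2 * 20.1 / 60
Power per kg = 32.8 * 20.1 / 60 = 10.9880 W/kg
Cost = power_per_kg / speed
Cost = 10.9880 / 1.63
Cost = 6.7411


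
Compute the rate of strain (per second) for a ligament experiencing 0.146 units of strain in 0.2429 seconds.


strain_rate = delta_strain / delta_t
strain_rate = 0.146 / 0.2429
strain_rate = 0.6011


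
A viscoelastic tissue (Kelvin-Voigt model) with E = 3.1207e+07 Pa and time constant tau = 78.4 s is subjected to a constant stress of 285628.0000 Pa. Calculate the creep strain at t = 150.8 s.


epsilon(t) = (sigma/E) * (1 - exp(-t/tau))
sigma/E = 285628.0000 / 3.1207e+07 = 0.0092
exp(-t/tau) = exp(-150.8 / 78.4) = 0.1461
epsilon = 0.0092 * (1 - 0.1461)
epsilon = 0.0078
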